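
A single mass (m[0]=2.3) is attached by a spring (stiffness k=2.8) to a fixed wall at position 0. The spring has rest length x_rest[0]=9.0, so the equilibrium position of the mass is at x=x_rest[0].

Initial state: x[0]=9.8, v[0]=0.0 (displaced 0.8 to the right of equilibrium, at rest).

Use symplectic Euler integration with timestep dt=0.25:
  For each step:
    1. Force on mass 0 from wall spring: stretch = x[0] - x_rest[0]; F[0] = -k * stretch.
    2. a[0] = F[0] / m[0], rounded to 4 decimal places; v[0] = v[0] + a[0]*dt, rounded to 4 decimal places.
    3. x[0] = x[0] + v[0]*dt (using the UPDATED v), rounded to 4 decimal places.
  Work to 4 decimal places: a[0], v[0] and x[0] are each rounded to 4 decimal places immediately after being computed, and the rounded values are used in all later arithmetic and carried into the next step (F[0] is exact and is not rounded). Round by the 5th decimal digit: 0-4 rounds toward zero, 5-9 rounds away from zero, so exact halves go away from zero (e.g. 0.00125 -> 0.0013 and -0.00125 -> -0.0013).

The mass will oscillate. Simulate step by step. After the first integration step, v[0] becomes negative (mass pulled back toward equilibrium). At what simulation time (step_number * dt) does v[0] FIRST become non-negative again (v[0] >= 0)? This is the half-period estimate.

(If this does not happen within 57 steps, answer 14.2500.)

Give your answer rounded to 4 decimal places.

Answer: 3.0000

Derivation:
Step 0: x=[9.8000] v=[0.0000]
Step 1: x=[9.7391] v=[-0.2435]
Step 2: x=[9.6220] v=[-0.4685]
Step 3: x=[9.4576] v=[-0.6578]
Step 4: x=[9.2583] v=[-0.7971]
Step 5: x=[9.0394] v=[-0.8757]
Step 6: x=[8.8175] v=[-0.8877]
Step 7: x=[8.6095] v=[-0.8322]
Step 8: x=[8.4312] v=[-0.7134]
Step 9: x=[8.2961] v=[-0.5403]
Step 10: x=[8.2146] v=[-0.3261]
Step 11: x=[8.1928] v=[-0.0871]
Step 12: x=[8.2325] v=[0.1586]
First v>=0 after going negative at step 12, time=3.0000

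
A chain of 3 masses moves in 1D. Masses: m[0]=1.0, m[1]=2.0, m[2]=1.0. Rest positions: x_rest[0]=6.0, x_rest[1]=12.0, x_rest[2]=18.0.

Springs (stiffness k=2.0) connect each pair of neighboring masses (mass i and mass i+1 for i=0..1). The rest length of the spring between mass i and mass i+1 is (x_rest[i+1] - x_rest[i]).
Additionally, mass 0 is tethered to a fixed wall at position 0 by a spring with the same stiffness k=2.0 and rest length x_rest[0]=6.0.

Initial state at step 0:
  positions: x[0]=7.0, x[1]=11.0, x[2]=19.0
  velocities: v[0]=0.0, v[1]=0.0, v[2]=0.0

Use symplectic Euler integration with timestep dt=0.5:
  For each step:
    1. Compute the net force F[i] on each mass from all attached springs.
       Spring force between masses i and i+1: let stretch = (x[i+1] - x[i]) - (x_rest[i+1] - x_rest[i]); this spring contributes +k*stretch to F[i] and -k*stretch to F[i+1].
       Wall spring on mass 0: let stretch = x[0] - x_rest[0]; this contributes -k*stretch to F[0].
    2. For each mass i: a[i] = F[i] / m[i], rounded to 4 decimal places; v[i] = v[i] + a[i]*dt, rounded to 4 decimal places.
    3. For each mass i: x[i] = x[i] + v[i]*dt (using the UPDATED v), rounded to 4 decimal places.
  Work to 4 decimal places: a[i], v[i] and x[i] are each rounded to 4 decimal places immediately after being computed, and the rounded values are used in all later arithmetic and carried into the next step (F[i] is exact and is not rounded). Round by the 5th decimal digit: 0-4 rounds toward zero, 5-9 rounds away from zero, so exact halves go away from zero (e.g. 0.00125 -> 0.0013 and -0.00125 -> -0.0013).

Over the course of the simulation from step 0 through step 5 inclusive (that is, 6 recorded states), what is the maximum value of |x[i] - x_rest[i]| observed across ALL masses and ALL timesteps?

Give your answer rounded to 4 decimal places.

Step 0: x=[7.0000 11.0000 19.0000] v=[0.0000 0.0000 0.0000]
Step 1: x=[5.5000 12.0000 18.0000] v=[-3.0000 2.0000 -2.0000]
Step 2: x=[4.5000 12.8750 17.0000] v=[-2.0000 1.7500 -2.0000]
Step 3: x=[5.4375 12.6875 16.9375] v=[1.8750 -0.3750 -0.1250]
Step 4: x=[7.2813 11.7500 17.7500] v=[3.6875 -1.8750 1.6250]
Step 5: x=[7.7188 11.1953 18.5625] v=[0.8749 -1.1094 1.6250]
Max displacement = 1.7188

Answer: 1.7188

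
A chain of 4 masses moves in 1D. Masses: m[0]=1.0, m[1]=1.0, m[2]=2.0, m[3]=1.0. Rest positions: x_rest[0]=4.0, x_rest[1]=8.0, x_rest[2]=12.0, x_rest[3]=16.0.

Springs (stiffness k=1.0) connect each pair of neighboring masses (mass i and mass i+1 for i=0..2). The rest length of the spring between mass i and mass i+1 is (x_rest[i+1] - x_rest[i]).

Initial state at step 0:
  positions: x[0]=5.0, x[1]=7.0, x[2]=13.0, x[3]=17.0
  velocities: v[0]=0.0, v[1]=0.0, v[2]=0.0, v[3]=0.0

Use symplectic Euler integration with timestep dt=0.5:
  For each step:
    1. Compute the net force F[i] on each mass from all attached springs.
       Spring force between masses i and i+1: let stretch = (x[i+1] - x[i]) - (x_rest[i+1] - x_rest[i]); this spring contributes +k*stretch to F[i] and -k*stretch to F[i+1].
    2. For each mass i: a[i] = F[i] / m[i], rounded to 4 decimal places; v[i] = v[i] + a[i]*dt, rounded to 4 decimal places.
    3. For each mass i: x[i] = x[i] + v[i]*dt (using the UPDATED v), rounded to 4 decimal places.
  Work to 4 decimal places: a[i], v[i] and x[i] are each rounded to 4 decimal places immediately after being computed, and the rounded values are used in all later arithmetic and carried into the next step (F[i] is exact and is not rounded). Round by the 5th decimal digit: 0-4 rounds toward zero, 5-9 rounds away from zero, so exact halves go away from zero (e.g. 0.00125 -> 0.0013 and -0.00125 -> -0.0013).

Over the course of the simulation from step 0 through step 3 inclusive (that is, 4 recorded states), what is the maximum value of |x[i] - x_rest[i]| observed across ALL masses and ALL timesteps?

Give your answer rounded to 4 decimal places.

Step 0: x=[5.0000 7.0000 13.0000 17.0000] v=[0.0000 0.0000 0.0000 0.0000]
Step 1: x=[4.5000 8.0000 12.7500 17.0000] v=[-1.0000 2.0000 -0.5000 0.0000]
Step 2: x=[3.8750 9.3125 12.4375 16.9375] v=[-1.2500 2.6250 -0.6250 -0.1250]
Step 3: x=[3.6094 10.0469 12.2969 16.7500] v=[-0.5313 1.4688 -0.2813 -0.3750]
Max displacement = 2.0469

Answer: 2.0469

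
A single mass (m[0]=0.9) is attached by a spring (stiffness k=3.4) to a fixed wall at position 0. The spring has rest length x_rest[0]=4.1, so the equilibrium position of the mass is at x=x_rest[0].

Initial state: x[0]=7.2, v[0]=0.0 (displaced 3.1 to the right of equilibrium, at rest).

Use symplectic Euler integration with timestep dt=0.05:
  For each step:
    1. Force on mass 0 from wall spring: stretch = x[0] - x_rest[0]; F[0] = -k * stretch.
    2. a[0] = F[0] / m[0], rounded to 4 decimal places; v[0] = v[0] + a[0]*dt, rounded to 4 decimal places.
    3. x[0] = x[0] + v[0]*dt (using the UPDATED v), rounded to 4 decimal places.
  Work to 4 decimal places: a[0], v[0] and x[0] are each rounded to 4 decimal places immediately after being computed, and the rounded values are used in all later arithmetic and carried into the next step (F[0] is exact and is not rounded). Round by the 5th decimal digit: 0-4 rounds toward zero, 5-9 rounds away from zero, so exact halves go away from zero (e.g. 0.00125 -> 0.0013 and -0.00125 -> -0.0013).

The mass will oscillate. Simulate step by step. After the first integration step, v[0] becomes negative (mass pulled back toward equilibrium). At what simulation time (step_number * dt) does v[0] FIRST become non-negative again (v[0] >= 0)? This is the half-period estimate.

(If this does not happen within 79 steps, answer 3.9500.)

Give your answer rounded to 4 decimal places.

Answer: 1.6500

Derivation:
Step 0: x=[7.2000] v=[0.0000]
Step 1: x=[7.1707] v=[-0.5856]
Step 2: x=[7.1124] v=[-1.1656]
Step 3: x=[7.0257] v=[-1.7346]
Step 4: x=[6.9113] v=[-2.2872]
Step 5: x=[6.7704] v=[-2.8182]
Step 6: x=[6.6043] v=[-3.3226]
Step 7: x=[6.4145] v=[-3.7956]
Step 8: x=[6.2029] v=[-4.2328]
Step 9: x=[5.9714] v=[-4.6300]
Step 10: x=[5.7222] v=[-4.9835]
Step 11: x=[5.4577] v=[-5.2899]
Step 12: x=[5.1804] v=[-5.5464]
Step 13: x=[4.8929] v=[-5.7505]
Step 14: x=[4.5979] v=[-5.9003]
Step 15: x=[4.2982] v=[-5.9944]
Step 16: x=[3.9966] v=[-6.0318]
Step 17: x=[3.6960] v=[-6.0123]
Step 18: x=[3.3992] v=[-5.9360]
Step 19: x=[3.1090] v=[-5.8036]
Step 20: x=[2.8282] v=[-5.6164]
Step 21: x=[2.5594] v=[-5.3762]
Step 22: x=[2.3051] v=[-5.0852]
Step 23: x=[2.0678] v=[-4.7462]
Step 24: x=[1.8497] v=[-4.3623]
Step 25: x=[1.6528] v=[-3.9372]
Step 26: x=[1.4791] v=[-3.4750]
Step 27: x=[1.3301] v=[-2.9799]
Step 28: x=[1.2073] v=[-2.4567]
Step 29: x=[1.1118] v=[-1.9103]
Step 30: x=[1.0445] v=[-1.3459]
Step 31: x=[1.0061] v=[-0.7688]
Step 32: x=[0.9969] v=[-0.1844]
Step 33: x=[1.0170] v=[0.4017]
First v>=0 after going negative at step 33, time=1.6500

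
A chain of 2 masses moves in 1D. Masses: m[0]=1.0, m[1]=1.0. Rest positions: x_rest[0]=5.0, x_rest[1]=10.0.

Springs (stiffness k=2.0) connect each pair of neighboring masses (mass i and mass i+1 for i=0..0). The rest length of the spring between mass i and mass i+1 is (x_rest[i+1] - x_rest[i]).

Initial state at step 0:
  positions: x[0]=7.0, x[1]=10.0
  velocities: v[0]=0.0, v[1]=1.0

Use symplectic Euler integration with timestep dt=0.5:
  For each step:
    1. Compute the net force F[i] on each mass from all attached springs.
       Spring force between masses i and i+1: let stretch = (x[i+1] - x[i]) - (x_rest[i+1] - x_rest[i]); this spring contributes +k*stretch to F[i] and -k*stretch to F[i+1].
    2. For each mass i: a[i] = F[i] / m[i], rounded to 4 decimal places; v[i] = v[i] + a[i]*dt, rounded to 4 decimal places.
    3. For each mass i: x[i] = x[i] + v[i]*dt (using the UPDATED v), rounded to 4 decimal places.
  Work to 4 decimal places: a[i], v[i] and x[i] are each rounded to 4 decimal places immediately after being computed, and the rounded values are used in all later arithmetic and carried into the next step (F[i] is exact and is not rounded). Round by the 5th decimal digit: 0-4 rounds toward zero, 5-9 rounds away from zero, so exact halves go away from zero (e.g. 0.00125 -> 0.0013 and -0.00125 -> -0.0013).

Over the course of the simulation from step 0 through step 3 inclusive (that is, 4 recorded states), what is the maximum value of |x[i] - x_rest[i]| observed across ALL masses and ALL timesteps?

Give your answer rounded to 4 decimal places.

Answer: 2.7500

Derivation:
Step 0: x=[7.0000 10.0000] v=[0.0000 1.0000]
Step 1: x=[6.0000 11.5000] v=[-2.0000 3.0000]
Step 2: x=[5.2500 12.7500] v=[-1.5000 2.5000]
Step 3: x=[5.7500 12.7500] v=[1.0000 0.0000]
Max displacement = 2.7500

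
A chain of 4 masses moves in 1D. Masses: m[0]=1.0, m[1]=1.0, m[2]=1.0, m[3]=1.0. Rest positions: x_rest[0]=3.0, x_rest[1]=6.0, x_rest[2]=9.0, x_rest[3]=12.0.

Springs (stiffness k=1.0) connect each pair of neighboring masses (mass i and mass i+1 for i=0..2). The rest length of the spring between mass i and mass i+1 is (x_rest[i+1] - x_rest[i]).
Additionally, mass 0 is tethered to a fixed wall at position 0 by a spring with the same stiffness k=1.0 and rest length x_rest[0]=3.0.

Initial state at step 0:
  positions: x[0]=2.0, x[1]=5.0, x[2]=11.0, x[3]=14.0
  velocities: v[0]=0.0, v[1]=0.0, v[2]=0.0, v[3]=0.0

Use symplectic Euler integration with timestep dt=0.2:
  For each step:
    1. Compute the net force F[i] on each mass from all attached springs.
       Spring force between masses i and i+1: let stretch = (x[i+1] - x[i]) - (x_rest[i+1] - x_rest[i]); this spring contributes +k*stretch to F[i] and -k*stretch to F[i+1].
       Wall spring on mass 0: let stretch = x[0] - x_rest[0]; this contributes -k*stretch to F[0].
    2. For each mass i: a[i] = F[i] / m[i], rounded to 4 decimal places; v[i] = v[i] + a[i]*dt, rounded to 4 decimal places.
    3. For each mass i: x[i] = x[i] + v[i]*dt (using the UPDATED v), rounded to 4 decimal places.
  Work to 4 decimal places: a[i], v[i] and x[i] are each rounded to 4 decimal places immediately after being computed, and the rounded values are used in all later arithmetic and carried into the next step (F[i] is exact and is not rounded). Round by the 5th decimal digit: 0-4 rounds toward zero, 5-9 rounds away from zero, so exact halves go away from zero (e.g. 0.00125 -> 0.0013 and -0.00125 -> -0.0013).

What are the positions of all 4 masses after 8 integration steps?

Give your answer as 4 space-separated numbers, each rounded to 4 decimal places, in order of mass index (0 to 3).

Answer: 3.5336 7.2945 8.9591 13.2987

Derivation:
Step 0: x=[2.0000 5.0000 11.0000 14.0000] v=[0.0000 0.0000 0.0000 0.0000]
Step 1: x=[2.0400 5.1200 10.8800 14.0000] v=[0.2000 0.6000 -0.6000 0.0000]
Step 2: x=[2.1216 5.3472 10.6544 13.9952] v=[0.4080 1.1360 -1.1280 -0.0240]
Step 3: x=[2.2474 5.6577 10.3501 13.9768] v=[0.6288 1.5523 -1.5213 -0.0922]
Step 4: x=[2.4197 6.0194 10.0032 13.9333] v=[0.8614 1.8087 -1.7344 -0.2175]
Step 5: x=[2.6392 6.3965 9.6542 13.8526] v=[1.0974 1.8855 -1.7451 -0.4035]
Step 6: x=[2.9034 6.7536 9.3428 13.7240] v=[1.3210 1.7856 -1.5570 -0.6432]
Step 7: x=[3.2055 7.0603 9.1031 13.5401] v=[1.5104 1.5334 -1.1986 -0.9194]
Step 8: x=[3.5336 7.2945 8.9591 13.2987] v=[1.6403 1.1710 -0.7198 -1.2068]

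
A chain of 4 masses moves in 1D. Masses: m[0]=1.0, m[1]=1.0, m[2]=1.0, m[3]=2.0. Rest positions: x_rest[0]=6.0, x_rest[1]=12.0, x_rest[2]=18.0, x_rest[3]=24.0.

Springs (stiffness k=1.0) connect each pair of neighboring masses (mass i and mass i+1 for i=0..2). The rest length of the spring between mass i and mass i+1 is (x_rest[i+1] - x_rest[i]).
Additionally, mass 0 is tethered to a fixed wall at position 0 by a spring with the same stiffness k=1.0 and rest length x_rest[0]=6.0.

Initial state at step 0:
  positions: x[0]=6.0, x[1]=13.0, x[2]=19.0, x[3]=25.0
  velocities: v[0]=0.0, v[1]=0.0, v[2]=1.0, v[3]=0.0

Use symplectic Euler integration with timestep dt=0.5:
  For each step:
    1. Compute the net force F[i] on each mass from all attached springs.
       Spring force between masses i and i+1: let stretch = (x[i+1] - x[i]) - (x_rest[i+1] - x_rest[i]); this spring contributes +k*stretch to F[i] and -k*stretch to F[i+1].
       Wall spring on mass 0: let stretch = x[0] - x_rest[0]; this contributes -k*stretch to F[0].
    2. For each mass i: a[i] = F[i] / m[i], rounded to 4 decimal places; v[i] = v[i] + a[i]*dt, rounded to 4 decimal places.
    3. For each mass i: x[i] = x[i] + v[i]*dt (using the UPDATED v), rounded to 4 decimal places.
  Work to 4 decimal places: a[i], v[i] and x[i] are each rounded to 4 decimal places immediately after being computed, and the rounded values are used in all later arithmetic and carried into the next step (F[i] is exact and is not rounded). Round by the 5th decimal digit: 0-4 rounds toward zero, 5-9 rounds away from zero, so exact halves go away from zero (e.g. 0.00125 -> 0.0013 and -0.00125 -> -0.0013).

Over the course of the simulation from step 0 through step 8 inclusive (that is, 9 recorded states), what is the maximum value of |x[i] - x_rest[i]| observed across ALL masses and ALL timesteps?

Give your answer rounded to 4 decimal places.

Answer: 1.6875

Derivation:
Step 0: x=[6.0000 13.0000 19.0000 25.0000] v=[0.0000 0.0000 1.0000 0.0000]
Step 1: x=[6.2500 12.7500 19.5000 25.0000] v=[0.5000 -0.5000 1.0000 0.0000]
Step 2: x=[6.5625 12.5625 19.6875 25.0625] v=[0.6250 -0.3750 0.3750 0.1250]
Step 3: x=[6.7344 12.6563 19.4375 25.2032] v=[0.3438 0.1875 -0.5000 0.2813]
Step 4: x=[6.7032 12.9649 18.9336 25.3732] v=[-0.0625 0.6172 -1.0078 0.3399]
Step 5: x=[6.5616 13.2003 18.5474 25.4882] v=[-0.2833 0.4707 -0.7724 0.2300]
Step 6: x=[6.4392 13.1128 18.5597 25.4856] v=[-0.2448 -0.1751 0.0245 -0.0052]
Step 7: x=[6.3754 12.7186 18.9417 25.3673] v=[-0.1276 -0.7885 0.7640 -0.2367]
Step 8: x=[6.3036 12.2943 19.3744 25.1958] v=[-0.1437 -0.8486 0.8653 -0.3431]
Max displacement = 1.6875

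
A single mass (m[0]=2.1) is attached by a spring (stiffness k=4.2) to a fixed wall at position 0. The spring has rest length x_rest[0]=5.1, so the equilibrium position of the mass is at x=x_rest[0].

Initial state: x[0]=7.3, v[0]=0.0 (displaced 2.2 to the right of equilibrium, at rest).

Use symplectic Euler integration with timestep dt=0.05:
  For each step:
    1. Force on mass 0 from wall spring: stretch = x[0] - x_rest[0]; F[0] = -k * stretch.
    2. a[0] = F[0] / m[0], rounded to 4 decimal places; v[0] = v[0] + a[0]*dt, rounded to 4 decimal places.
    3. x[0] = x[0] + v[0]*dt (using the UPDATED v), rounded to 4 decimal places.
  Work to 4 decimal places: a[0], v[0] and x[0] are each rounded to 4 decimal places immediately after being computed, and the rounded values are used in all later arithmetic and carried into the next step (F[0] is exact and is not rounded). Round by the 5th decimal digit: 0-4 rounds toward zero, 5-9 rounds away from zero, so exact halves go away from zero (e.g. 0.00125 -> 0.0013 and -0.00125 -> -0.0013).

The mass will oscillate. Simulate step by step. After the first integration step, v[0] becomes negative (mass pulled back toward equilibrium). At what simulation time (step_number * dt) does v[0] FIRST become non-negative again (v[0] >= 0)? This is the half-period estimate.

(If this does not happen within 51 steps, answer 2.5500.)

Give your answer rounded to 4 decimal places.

Step 0: x=[7.3000] v=[0.0000]
Step 1: x=[7.2890] v=[-0.2200]
Step 2: x=[7.2671] v=[-0.4389]
Step 3: x=[7.2343] v=[-0.6556]
Step 4: x=[7.1909] v=[-0.8690]
Step 5: x=[7.1370] v=[-1.0781]
Step 6: x=[7.0729] v=[-1.2818]
Step 7: x=[6.9989] v=[-1.4791]
Step 8: x=[6.9155] v=[-1.6690]
Step 9: x=[6.8230] v=[-1.8506]
Step 10: x=[6.7219] v=[-2.0229]
Step 11: x=[6.6126] v=[-2.1851]
Step 12: x=[6.4958] v=[-2.3364]
Step 13: x=[6.3720] v=[-2.4760]
Step 14: x=[6.2418] v=[-2.6032]
Step 15: x=[6.1059] v=[-2.7174]
Step 16: x=[5.9650] v=[-2.8180]
Step 17: x=[5.8198] v=[-2.9045]
Step 18: x=[5.6710] v=[-2.9765]
Step 19: x=[5.5193] v=[-3.0336]
Step 20: x=[5.3655] v=[-3.0755]
Step 21: x=[5.2104] v=[-3.1021]
Step 22: x=[5.0547] v=[-3.1131]
Step 23: x=[4.8993] v=[-3.1086]
Step 24: x=[4.7449] v=[-3.0885]
Step 25: x=[4.5923] v=[-3.0530]
Step 26: x=[4.4422] v=[-3.0022]
Step 27: x=[4.2954] v=[-2.9364]
Step 28: x=[4.1526] v=[-2.8559]
Step 29: x=[4.0145] v=[-2.7612]
Step 30: x=[3.8819] v=[-2.6527]
Step 31: x=[3.7554] v=[-2.5309]
Step 32: x=[3.6356] v=[-2.3964]
Step 33: x=[3.5231] v=[-2.2500]
Step 34: x=[3.4185] v=[-2.0923]
Step 35: x=[3.3223] v=[-1.9242]
Step 36: x=[3.2350] v=[-1.7464]
Step 37: x=[3.1570] v=[-1.5599]
Step 38: x=[3.0887] v=[-1.3656]
Step 39: x=[3.0305] v=[-1.1645]
Step 40: x=[2.9826] v=[-0.9576]
Step 41: x=[2.9453] v=[-0.7459]
Step 42: x=[2.9188] v=[-0.5304]
Step 43: x=[2.9032] v=[-0.3123]
Step 44: x=[2.8986] v=[-0.0926]
Step 45: x=[2.9050] v=[0.1275]
First v>=0 after going negative at step 45, time=2.2500

Answer: 2.2500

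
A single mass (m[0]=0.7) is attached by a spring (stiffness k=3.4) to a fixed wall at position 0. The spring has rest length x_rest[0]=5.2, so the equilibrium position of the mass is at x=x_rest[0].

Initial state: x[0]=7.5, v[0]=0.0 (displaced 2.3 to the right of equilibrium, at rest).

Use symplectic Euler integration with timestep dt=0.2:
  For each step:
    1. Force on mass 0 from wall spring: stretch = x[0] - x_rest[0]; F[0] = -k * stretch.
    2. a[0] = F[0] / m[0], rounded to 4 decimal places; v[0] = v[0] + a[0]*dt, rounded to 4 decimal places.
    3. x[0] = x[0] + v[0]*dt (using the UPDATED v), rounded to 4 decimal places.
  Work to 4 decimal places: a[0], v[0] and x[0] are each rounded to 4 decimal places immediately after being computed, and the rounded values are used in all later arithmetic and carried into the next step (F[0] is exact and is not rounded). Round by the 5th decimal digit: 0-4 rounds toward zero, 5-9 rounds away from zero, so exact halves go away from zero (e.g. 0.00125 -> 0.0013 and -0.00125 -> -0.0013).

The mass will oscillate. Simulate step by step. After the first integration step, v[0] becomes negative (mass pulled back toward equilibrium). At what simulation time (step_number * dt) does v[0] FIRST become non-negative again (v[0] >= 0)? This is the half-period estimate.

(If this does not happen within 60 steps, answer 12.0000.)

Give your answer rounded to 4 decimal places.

Step 0: x=[7.5000] v=[0.0000]
Step 1: x=[7.0531] v=[-2.2343]
Step 2: x=[6.2462] v=[-4.0345]
Step 3: x=[5.2360] v=[-5.0508]
Step 4: x=[4.2188] v=[-5.0858]
Step 5: x=[3.3923] v=[-4.1326]
Step 6: x=[2.9170] v=[-2.3765]
Step 7: x=[2.8853] v=[-0.1587]
Step 8: x=[3.3033] v=[2.0899]
First v>=0 after going negative at step 8, time=1.6000

Answer: 1.6000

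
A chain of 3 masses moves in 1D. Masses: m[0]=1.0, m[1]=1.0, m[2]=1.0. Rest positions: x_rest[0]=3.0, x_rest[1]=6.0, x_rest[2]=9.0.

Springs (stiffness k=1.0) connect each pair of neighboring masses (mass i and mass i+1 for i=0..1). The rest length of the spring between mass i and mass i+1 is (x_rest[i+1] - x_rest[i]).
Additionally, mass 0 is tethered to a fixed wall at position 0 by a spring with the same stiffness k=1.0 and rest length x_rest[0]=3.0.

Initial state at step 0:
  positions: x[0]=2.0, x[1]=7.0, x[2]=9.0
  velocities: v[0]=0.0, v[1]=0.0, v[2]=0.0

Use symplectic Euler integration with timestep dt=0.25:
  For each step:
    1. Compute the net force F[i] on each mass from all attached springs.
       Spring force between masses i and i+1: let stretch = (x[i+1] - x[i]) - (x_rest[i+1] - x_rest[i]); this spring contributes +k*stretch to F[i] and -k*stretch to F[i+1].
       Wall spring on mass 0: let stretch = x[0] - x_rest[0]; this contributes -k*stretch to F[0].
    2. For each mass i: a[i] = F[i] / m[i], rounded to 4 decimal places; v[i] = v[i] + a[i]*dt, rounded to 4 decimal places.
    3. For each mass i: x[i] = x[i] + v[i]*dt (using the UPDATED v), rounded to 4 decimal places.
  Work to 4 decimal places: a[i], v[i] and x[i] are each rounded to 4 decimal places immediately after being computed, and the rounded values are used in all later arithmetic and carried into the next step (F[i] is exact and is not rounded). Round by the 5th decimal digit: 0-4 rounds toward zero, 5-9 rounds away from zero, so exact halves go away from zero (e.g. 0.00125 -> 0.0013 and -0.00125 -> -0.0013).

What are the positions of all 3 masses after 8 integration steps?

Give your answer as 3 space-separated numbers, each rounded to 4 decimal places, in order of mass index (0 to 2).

Answer: 3.9264 5.4567 9.2326

Derivation:
Step 0: x=[2.0000 7.0000 9.0000] v=[0.0000 0.0000 0.0000]
Step 1: x=[2.1875 6.8125 9.0625] v=[0.7500 -0.7500 0.2500]
Step 2: x=[2.5274 6.4766 9.1719] v=[1.3594 -1.3438 0.4375]
Step 3: x=[2.9561 6.0623 9.3003] v=[1.7149 -1.6573 0.5137]
Step 4: x=[3.3942 5.6562 9.4139] v=[1.7524 -1.6244 0.4542]
Step 5: x=[3.7616 5.3436 9.4801] v=[1.4694 -1.2505 0.2648]
Step 6: x=[3.9927 5.1906 9.4753] v=[0.9245 -0.6119 -0.0193]
Step 7: x=[4.0492 5.2306 9.3902] v=[0.2258 0.1598 -0.3405]
Step 8: x=[3.9264 5.4567 9.2326] v=[-0.4912 0.9044 -0.6304]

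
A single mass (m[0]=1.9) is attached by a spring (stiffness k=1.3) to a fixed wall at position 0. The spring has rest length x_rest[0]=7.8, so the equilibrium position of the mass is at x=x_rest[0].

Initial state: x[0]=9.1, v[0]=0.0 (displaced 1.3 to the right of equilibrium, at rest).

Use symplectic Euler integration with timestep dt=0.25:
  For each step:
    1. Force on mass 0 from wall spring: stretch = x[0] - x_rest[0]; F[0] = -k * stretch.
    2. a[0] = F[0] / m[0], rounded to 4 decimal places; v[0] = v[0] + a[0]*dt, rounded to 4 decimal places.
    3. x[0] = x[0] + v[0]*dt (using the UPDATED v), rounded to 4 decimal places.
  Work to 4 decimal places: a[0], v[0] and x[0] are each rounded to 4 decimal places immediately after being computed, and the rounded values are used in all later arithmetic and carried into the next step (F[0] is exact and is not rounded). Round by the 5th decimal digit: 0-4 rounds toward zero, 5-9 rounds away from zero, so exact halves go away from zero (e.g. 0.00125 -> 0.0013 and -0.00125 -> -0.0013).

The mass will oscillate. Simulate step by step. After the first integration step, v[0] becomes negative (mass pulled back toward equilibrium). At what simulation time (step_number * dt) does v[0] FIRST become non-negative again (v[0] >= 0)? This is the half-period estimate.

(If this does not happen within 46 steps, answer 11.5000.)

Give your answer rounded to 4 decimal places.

Answer: 4.0000

Derivation:
Step 0: x=[9.1000] v=[0.0000]
Step 1: x=[9.0444] v=[-0.2224]
Step 2: x=[8.9356] v=[-0.4353]
Step 3: x=[8.7782] v=[-0.6296]
Step 4: x=[8.5790] v=[-0.7969]
Step 5: x=[8.3465] v=[-0.9302]
Step 6: x=[8.0906] v=[-1.0237]
Step 7: x=[7.8223] v=[-1.0734]
Step 8: x=[7.5530] v=[-1.0772]
Step 9: x=[7.2943] v=[-1.0350]
Step 10: x=[7.0572] v=[-0.9485]
Step 11: x=[6.8518] v=[-0.8215]
Step 12: x=[6.6870] v=[-0.6593]
Step 13: x=[6.5698] v=[-0.4689]
Step 14: x=[6.5052] v=[-0.2585]
Step 15: x=[6.4960] v=[-0.0370]
Step 16: x=[6.5425] v=[0.1861]
First v>=0 after going negative at step 16, time=4.0000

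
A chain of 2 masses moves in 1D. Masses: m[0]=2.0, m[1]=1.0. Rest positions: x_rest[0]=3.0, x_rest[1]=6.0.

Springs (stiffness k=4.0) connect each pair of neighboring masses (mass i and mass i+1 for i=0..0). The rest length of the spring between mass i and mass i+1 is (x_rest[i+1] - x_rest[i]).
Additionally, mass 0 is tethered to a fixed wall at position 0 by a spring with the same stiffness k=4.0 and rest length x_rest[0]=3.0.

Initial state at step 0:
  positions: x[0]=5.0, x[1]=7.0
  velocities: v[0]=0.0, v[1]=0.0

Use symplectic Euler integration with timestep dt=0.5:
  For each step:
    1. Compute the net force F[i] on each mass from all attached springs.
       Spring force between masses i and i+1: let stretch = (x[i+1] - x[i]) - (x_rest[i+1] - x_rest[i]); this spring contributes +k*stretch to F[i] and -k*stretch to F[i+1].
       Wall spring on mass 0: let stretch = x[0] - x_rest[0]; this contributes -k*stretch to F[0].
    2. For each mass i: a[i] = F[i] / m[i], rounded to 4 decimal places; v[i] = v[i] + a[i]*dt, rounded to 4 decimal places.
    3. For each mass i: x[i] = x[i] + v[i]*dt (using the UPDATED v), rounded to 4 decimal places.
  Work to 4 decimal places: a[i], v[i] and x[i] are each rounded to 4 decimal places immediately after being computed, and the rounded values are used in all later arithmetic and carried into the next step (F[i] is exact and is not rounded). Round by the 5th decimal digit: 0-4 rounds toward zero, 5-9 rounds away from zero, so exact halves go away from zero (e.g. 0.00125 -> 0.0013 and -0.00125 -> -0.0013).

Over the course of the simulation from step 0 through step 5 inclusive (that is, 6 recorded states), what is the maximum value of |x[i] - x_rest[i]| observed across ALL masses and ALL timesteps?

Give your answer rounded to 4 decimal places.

Step 0: x=[5.0000 7.0000] v=[0.0000 0.0000]
Step 1: x=[3.5000 8.0000] v=[-3.0000 2.0000]
Step 2: x=[2.5000 7.5000] v=[-2.0000 -1.0000]
Step 3: x=[2.7500 5.0000] v=[0.5000 -5.0000]
Step 4: x=[2.7500 3.2500] v=[0.0000 -3.5000]
Step 5: x=[1.6250 4.0000] v=[-2.2500 1.5000]
Max displacement = 2.7500

Answer: 2.7500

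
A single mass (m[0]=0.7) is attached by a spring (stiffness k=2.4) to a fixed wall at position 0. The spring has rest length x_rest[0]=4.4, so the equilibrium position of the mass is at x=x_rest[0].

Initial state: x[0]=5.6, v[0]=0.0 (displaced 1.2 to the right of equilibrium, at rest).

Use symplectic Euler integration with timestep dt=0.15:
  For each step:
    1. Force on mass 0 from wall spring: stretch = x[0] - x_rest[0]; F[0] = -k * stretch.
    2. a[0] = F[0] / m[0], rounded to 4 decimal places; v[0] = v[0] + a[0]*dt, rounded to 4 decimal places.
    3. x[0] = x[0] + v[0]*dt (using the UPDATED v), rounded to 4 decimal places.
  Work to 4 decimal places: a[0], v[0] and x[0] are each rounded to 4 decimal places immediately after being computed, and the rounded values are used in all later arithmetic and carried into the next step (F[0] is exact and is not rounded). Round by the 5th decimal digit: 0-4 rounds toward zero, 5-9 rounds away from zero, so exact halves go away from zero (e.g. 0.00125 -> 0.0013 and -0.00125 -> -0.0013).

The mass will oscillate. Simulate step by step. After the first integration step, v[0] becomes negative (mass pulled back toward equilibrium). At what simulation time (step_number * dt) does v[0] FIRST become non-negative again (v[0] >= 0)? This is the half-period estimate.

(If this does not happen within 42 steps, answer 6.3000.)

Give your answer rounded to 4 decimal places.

Step 0: x=[5.6000] v=[0.0000]
Step 1: x=[5.5074] v=[-0.6171]
Step 2: x=[5.3294] v=[-1.1866]
Step 3: x=[5.0797] v=[-1.6646]
Step 4: x=[4.7776] v=[-2.0142]
Step 5: x=[4.4463] v=[-2.2084]
Step 6: x=[4.1115] v=[-2.2322]
Step 7: x=[3.7989] v=[-2.0838]
Step 8: x=[3.5327] v=[-1.7747]
Step 9: x=[3.3334] v=[-1.3287]
Step 10: x=[3.2164] v=[-0.7802]
Step 11: x=[3.1907] v=[-0.1715]
Step 12: x=[3.2583] v=[0.4504]
First v>=0 after going negative at step 12, time=1.8000

Answer: 1.8000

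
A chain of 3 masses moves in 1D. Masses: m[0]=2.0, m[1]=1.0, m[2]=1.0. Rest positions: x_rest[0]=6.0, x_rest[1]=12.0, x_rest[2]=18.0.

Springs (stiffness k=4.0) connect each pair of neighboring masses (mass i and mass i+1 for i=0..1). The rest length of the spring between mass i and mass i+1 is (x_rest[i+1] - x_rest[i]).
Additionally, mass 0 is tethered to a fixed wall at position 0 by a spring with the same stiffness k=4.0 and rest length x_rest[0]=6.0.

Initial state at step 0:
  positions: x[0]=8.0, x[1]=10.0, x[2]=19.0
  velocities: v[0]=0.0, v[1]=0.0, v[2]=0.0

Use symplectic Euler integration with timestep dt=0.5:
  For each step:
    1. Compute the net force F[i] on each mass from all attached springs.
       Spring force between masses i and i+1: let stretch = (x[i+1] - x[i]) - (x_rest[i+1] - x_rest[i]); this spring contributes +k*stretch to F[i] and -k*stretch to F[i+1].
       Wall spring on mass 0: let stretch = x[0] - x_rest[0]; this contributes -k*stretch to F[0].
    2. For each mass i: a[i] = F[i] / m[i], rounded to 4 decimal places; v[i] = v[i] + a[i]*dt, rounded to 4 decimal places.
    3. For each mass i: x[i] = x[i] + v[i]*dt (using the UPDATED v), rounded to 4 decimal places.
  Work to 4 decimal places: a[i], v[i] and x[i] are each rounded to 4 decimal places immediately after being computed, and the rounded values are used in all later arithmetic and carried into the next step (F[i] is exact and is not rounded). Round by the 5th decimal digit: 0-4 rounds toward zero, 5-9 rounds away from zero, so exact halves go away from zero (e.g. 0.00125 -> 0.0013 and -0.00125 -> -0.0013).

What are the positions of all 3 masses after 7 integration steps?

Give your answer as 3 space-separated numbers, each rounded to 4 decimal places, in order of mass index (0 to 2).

Step 0: x=[8.0000 10.0000 19.0000] v=[0.0000 0.0000 0.0000]
Step 1: x=[5.0000 17.0000 16.0000] v=[-6.0000 14.0000 -6.0000]
Step 2: x=[5.5000 11.0000 20.0000] v=[1.0000 -12.0000 8.0000]
Step 3: x=[6.0000 8.5000 21.0000] v=[1.0000 -5.0000 2.0000]
Step 4: x=[4.7500 16.0000 15.5000] v=[-2.5000 15.0000 -11.0000]
Step 5: x=[6.7500 11.7500 16.5000] v=[4.0000 -8.5000 2.0000]
Step 6: x=[7.8750 7.2500 18.7500] v=[2.2500 -9.0000 4.5000]
Step 7: x=[4.7500 14.8750 15.5000] v=[-6.2500 15.2500 -6.5000]

Answer: 4.7500 14.8750 15.5000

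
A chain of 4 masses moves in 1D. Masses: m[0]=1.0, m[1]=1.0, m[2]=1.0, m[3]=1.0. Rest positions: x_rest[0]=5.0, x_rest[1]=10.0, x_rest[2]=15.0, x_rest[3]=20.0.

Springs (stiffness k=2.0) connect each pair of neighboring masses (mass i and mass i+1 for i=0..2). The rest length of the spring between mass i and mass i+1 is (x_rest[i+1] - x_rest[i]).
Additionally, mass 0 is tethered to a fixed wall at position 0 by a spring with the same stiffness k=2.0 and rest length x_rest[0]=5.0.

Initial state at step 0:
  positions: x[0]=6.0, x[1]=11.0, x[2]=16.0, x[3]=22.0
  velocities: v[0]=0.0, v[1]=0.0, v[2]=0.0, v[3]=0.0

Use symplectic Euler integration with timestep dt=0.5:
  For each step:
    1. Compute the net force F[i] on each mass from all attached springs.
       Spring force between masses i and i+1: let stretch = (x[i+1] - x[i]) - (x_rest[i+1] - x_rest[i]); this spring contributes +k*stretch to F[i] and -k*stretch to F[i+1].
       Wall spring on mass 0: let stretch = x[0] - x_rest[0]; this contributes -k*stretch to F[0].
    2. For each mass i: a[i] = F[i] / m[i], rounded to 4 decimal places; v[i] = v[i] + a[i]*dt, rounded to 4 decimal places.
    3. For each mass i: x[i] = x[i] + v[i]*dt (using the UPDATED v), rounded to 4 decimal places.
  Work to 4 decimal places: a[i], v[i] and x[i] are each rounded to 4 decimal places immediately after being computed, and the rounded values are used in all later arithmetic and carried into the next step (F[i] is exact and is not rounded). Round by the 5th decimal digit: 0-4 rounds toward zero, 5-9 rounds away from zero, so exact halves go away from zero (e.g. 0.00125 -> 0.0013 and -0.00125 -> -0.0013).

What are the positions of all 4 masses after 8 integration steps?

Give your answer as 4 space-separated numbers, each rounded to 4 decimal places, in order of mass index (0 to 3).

Answer: 4.1211 9.7267 14.6447 18.8478

Derivation:
Step 0: x=[6.0000 11.0000 16.0000 22.0000] v=[0.0000 0.0000 0.0000 0.0000]
Step 1: x=[5.5000 11.0000 16.5000 21.5000] v=[-1.0000 0.0000 1.0000 -1.0000]
Step 2: x=[5.0000 11.0000 16.7500 21.0000] v=[-1.0000 0.0000 0.5000 -1.0000]
Step 3: x=[5.0000 10.8750 16.2500 20.8750] v=[0.0000 -0.2500 -1.0000 -0.2500]
Step 4: x=[5.4375 10.5000 15.3750 20.9375] v=[0.8750 -0.7500 -1.7500 0.1250]
Step 5: x=[5.6875 10.0313 14.8438 20.7188] v=[0.5000 -0.9375 -1.0625 -0.4375]
Step 6: x=[5.2657 9.7969 14.8438 20.0626] v=[-0.8437 -0.4688 0.0000 -1.3125]
Step 7: x=[4.4766 9.8204 14.9298 19.2970] v=[-1.5782 0.0469 0.1719 -1.5313]
Step 8: x=[4.1211 9.7267 14.6447 18.8478] v=[-0.7110 -0.1875 -0.5703 -0.8985]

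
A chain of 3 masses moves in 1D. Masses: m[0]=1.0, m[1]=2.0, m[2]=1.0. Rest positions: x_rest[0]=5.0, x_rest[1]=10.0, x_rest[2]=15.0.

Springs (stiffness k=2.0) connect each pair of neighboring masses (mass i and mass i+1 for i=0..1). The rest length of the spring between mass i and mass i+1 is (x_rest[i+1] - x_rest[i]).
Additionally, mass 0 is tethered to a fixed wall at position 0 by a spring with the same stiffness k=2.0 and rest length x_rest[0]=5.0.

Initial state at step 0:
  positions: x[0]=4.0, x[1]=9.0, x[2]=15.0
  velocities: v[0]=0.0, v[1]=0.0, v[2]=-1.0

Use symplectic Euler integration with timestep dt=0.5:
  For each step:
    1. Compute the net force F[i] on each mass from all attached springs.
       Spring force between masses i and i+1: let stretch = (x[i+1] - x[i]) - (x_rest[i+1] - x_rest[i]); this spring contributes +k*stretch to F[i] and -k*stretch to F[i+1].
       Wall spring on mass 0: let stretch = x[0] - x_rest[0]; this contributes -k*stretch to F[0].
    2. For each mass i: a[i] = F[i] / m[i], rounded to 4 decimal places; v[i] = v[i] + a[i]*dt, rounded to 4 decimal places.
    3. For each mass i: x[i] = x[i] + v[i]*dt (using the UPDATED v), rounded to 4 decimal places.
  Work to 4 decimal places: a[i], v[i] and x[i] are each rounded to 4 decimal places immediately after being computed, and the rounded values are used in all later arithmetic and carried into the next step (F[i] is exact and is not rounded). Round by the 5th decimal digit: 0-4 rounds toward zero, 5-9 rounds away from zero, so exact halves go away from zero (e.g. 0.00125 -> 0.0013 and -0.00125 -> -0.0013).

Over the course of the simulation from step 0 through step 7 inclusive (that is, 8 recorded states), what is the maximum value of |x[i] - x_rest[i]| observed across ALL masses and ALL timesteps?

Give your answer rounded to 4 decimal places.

Step 0: x=[4.0000 9.0000 15.0000] v=[0.0000 0.0000 -1.0000]
Step 1: x=[4.5000 9.2500 14.0000] v=[1.0000 0.5000 -2.0000]
Step 2: x=[5.1250 9.5000 13.1250] v=[1.2500 0.5000 -1.7500]
Step 3: x=[5.3750 9.5625 12.9375] v=[0.5000 0.1250 -0.3750]
Step 4: x=[5.0313 9.4219 13.5625] v=[-0.6875 -0.2813 1.2500]
Step 5: x=[4.3672 9.2188 14.6172] v=[-1.3282 -0.4063 2.1094]
Step 6: x=[3.9453 9.1524 15.4727] v=[-0.8438 -0.1329 1.7110]
Step 7: x=[4.1543 9.3643 15.6681] v=[0.4180 0.4237 0.3907]
Max displacement = 2.0625

Answer: 2.0625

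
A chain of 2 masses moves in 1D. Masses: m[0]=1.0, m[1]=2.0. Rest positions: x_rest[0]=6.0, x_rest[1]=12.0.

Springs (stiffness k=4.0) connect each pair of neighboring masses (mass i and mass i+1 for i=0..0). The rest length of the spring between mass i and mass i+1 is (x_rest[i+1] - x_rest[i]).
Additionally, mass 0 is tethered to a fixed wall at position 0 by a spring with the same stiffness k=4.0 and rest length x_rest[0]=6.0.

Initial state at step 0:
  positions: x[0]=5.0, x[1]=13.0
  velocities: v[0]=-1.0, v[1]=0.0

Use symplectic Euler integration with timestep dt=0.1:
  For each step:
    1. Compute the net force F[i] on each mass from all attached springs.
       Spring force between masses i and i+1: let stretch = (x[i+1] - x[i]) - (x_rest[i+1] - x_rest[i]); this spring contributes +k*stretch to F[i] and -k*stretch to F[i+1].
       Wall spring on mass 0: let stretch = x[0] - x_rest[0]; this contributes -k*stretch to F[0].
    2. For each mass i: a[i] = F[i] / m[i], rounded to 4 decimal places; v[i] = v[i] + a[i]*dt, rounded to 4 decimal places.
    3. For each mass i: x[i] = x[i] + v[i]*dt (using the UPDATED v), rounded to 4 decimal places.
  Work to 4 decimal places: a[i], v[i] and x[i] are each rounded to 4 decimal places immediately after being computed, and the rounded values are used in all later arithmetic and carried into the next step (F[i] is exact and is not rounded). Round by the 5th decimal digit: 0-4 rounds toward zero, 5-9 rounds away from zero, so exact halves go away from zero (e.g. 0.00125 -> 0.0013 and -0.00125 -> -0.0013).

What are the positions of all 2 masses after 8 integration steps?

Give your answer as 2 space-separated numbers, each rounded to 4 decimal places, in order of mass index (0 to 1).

Step 0: x=[5.0000 13.0000] v=[-1.0000 0.0000]
Step 1: x=[5.0200 12.9600] v=[0.2000 -0.4000]
Step 2: x=[5.1568 12.8812] v=[1.3680 -0.7880]
Step 3: x=[5.3963 12.7679] v=[2.3950 -1.1329]
Step 4: x=[5.7148 12.6272] v=[3.1851 -1.4072]
Step 5: x=[6.0812 12.4682] v=[3.6641 -1.5897]
Step 6: x=[6.4598 12.3015] v=[3.7864 -1.6671]
Step 7: x=[6.8137 12.1380] v=[3.5392 -1.6354]
Step 8: x=[7.1080 11.9880] v=[2.9434 -1.5003]

Answer: 7.1080 11.9880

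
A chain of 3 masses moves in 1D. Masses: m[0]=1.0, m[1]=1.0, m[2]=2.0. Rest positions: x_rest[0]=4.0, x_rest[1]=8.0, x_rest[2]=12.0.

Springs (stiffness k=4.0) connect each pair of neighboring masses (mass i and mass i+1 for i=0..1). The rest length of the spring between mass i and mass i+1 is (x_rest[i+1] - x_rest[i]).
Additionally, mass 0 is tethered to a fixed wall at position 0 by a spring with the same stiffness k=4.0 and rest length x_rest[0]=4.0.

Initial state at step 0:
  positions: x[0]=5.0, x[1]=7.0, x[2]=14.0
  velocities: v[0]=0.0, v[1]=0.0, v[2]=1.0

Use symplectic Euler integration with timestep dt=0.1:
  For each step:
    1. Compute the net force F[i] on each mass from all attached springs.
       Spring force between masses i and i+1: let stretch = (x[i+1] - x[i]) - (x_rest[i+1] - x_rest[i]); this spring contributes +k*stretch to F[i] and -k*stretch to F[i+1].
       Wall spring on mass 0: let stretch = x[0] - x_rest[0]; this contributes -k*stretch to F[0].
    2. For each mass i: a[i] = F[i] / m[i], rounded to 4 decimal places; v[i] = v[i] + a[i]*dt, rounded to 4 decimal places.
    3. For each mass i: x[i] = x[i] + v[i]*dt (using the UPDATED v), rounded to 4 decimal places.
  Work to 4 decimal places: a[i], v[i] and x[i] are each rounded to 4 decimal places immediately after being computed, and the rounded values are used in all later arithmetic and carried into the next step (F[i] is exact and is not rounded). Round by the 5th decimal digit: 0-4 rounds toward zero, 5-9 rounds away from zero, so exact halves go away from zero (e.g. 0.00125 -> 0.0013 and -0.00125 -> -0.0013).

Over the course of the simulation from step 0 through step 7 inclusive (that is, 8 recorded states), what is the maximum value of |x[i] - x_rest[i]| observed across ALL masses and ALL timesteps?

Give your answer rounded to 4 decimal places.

Answer: 2.3836

Derivation:
Step 0: x=[5.0000 7.0000 14.0000] v=[0.0000 0.0000 1.0000]
Step 1: x=[4.8800 7.2000 14.0400] v=[-1.2000 2.0000 0.4000]
Step 2: x=[4.6576 7.5808 14.0232] v=[-2.2240 3.8080 -0.1680]
Step 3: x=[4.3658 8.1024 13.9576] v=[-2.9178 5.2157 -0.6565]
Step 4: x=[4.0489 8.7087 13.8549] v=[-3.1695 6.0631 -1.0275]
Step 5: x=[3.7564 9.3345 13.7292] v=[-2.9251 6.2577 -1.2567]
Step 6: x=[3.5368 9.9129 13.5956] v=[-2.1964 5.7843 -1.3356]
Step 7: x=[3.4307 10.3836 13.4684] v=[-1.0607 4.7069 -1.2721]
Max displacement = 2.3836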